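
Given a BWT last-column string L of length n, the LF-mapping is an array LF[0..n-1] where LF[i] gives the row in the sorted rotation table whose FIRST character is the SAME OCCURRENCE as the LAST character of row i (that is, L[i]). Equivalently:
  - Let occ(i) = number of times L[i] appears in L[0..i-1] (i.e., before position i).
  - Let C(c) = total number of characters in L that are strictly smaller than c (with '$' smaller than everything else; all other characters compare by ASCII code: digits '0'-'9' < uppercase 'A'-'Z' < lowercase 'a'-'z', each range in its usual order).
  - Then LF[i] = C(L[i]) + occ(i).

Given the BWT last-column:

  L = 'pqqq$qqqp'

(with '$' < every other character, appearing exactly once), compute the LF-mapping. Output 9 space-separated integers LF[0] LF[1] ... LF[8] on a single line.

Char counts: '$':1, 'p':2, 'q':6
C (first-col start): C('$')=0, C('p')=1, C('q')=3
L[0]='p': occ=0, LF[0]=C('p')+0=1+0=1
L[1]='q': occ=0, LF[1]=C('q')+0=3+0=3
L[2]='q': occ=1, LF[2]=C('q')+1=3+1=4
L[3]='q': occ=2, LF[3]=C('q')+2=3+2=5
L[4]='$': occ=0, LF[4]=C('$')+0=0+0=0
L[5]='q': occ=3, LF[5]=C('q')+3=3+3=6
L[6]='q': occ=4, LF[6]=C('q')+4=3+4=7
L[7]='q': occ=5, LF[7]=C('q')+5=3+5=8
L[8]='p': occ=1, LF[8]=C('p')+1=1+1=2

Answer: 1 3 4 5 0 6 7 8 2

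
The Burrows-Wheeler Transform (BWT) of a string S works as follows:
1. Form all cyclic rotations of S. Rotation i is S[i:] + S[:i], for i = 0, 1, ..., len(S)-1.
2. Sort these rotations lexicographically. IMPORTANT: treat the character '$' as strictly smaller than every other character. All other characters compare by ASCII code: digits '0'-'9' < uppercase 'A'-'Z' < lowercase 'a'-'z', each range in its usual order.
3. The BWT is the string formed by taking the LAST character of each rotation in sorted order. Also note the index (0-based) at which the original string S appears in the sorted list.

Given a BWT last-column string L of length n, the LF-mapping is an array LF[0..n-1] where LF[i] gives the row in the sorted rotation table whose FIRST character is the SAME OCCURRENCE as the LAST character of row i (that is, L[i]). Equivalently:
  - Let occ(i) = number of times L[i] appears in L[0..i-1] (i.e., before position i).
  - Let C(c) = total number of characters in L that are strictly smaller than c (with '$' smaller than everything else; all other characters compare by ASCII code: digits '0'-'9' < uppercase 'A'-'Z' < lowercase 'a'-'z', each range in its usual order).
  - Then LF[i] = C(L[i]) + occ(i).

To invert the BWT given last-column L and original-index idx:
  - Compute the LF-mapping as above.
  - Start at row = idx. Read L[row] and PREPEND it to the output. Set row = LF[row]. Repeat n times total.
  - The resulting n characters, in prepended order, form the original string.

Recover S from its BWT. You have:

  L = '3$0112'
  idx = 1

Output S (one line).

LF mapping: 5 0 1 2 3 4
Walk LF starting at row 1, prepending L[row]:
  step 1: row=1, L[1]='$', prepend. Next row=LF[1]=0
  step 2: row=0, L[0]='3', prepend. Next row=LF[0]=5
  step 3: row=5, L[5]='2', prepend. Next row=LF[5]=4
  step 4: row=4, L[4]='1', prepend. Next row=LF[4]=3
  step 5: row=3, L[3]='1', prepend. Next row=LF[3]=2
  step 6: row=2, L[2]='0', prepend. Next row=LF[2]=1
Reversed output: 01123$

Answer: 01123$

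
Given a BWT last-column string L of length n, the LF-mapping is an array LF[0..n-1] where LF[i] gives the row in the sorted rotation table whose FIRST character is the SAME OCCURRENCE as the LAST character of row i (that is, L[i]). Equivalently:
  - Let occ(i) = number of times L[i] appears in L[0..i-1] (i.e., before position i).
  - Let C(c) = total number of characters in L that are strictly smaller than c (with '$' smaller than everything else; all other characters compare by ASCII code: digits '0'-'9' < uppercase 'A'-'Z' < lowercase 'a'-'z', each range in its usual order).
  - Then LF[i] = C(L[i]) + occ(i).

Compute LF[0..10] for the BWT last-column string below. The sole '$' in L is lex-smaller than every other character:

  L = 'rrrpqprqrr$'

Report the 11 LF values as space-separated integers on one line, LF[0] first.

Char counts: '$':1, 'p':2, 'q':2, 'r':6
C (first-col start): C('$')=0, C('p')=1, C('q')=3, C('r')=5
L[0]='r': occ=0, LF[0]=C('r')+0=5+0=5
L[1]='r': occ=1, LF[1]=C('r')+1=5+1=6
L[2]='r': occ=2, LF[2]=C('r')+2=5+2=7
L[3]='p': occ=0, LF[3]=C('p')+0=1+0=1
L[4]='q': occ=0, LF[4]=C('q')+0=3+0=3
L[5]='p': occ=1, LF[5]=C('p')+1=1+1=2
L[6]='r': occ=3, LF[6]=C('r')+3=5+3=8
L[7]='q': occ=1, LF[7]=C('q')+1=3+1=4
L[8]='r': occ=4, LF[8]=C('r')+4=5+4=9
L[9]='r': occ=5, LF[9]=C('r')+5=5+5=10
L[10]='$': occ=0, LF[10]=C('$')+0=0+0=0

Answer: 5 6 7 1 3 2 8 4 9 10 0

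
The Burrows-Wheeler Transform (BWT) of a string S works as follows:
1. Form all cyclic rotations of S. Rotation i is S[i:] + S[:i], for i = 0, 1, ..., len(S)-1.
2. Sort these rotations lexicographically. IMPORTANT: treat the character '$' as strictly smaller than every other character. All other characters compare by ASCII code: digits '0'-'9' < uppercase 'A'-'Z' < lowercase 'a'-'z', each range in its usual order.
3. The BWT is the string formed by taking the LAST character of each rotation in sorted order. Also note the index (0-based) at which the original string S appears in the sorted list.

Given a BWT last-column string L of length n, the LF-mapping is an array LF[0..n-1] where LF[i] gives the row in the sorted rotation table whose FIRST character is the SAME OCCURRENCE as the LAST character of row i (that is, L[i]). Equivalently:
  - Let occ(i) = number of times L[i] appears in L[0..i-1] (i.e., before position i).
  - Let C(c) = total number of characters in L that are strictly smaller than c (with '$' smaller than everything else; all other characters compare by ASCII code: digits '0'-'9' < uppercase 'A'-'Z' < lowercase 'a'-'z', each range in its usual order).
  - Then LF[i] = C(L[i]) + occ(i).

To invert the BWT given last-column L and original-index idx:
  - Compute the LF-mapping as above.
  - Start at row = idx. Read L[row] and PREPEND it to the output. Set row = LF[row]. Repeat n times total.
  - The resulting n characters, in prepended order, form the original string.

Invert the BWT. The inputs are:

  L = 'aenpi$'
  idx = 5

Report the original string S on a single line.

Answer: pinea$

Derivation:
LF mapping: 1 2 4 5 3 0
Walk LF starting at row 5, prepending L[row]:
  step 1: row=5, L[5]='$', prepend. Next row=LF[5]=0
  step 2: row=0, L[0]='a', prepend. Next row=LF[0]=1
  step 3: row=1, L[1]='e', prepend. Next row=LF[1]=2
  step 4: row=2, L[2]='n', prepend. Next row=LF[2]=4
  step 5: row=4, L[4]='i', prepend. Next row=LF[4]=3
  step 6: row=3, L[3]='p', prepend. Next row=LF[3]=5
Reversed output: pinea$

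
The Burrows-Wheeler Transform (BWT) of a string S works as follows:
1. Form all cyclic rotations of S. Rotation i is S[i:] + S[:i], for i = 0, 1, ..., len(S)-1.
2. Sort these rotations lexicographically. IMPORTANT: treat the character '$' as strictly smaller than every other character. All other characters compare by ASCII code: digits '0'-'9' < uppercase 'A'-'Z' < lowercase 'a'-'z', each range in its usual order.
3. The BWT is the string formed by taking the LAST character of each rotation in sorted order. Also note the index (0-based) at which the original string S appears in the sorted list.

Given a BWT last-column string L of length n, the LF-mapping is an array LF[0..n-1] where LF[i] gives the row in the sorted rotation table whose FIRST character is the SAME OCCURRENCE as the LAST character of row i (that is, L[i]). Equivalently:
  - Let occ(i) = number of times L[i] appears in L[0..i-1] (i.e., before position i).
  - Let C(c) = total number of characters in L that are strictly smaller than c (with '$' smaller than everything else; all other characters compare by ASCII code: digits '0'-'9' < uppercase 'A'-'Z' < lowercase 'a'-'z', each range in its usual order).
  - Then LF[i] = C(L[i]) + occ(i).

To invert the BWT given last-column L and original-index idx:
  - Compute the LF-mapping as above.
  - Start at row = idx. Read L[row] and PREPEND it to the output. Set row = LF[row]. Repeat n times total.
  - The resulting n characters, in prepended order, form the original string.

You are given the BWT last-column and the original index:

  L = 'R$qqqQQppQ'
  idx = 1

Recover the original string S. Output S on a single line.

Answer: QpqQpqQqR$

Derivation:
LF mapping: 4 0 7 8 9 1 2 5 6 3
Walk LF starting at row 1, prepending L[row]:
  step 1: row=1, L[1]='$', prepend. Next row=LF[1]=0
  step 2: row=0, L[0]='R', prepend. Next row=LF[0]=4
  step 3: row=4, L[4]='q', prepend. Next row=LF[4]=9
  step 4: row=9, L[9]='Q', prepend. Next row=LF[9]=3
  step 5: row=3, L[3]='q', prepend. Next row=LF[3]=8
  step 6: row=8, L[8]='p', prepend. Next row=LF[8]=6
  step 7: row=6, L[6]='Q', prepend. Next row=LF[6]=2
  step 8: row=2, L[2]='q', prepend. Next row=LF[2]=7
  step 9: row=7, L[7]='p', prepend. Next row=LF[7]=5
  step 10: row=5, L[5]='Q', prepend. Next row=LF[5]=1
Reversed output: QpqQpqQqR$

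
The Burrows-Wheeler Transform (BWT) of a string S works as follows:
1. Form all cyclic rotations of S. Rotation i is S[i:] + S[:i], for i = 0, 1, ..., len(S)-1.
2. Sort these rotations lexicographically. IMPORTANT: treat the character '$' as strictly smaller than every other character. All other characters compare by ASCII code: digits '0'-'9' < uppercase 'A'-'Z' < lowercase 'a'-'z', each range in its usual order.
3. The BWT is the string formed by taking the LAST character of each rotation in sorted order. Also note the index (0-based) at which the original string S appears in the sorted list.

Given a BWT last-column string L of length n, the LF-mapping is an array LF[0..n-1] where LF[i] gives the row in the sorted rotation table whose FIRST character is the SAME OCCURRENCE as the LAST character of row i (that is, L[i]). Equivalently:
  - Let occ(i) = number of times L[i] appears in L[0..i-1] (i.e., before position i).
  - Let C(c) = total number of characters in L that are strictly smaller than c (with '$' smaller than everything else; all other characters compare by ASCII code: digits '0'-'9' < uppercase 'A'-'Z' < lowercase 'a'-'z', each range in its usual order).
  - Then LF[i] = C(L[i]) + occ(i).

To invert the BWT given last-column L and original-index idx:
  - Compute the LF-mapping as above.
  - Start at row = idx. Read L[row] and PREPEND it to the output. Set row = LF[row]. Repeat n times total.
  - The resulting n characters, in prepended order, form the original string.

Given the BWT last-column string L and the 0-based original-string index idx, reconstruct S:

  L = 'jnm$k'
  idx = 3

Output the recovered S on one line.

LF mapping: 1 4 3 0 2
Walk LF starting at row 3, prepending L[row]:
  step 1: row=3, L[3]='$', prepend. Next row=LF[3]=0
  step 2: row=0, L[0]='j', prepend. Next row=LF[0]=1
  step 3: row=1, L[1]='n', prepend. Next row=LF[1]=4
  step 4: row=4, L[4]='k', prepend. Next row=LF[4]=2
  step 5: row=2, L[2]='m', prepend. Next row=LF[2]=3
Reversed output: mknj$

Answer: mknj$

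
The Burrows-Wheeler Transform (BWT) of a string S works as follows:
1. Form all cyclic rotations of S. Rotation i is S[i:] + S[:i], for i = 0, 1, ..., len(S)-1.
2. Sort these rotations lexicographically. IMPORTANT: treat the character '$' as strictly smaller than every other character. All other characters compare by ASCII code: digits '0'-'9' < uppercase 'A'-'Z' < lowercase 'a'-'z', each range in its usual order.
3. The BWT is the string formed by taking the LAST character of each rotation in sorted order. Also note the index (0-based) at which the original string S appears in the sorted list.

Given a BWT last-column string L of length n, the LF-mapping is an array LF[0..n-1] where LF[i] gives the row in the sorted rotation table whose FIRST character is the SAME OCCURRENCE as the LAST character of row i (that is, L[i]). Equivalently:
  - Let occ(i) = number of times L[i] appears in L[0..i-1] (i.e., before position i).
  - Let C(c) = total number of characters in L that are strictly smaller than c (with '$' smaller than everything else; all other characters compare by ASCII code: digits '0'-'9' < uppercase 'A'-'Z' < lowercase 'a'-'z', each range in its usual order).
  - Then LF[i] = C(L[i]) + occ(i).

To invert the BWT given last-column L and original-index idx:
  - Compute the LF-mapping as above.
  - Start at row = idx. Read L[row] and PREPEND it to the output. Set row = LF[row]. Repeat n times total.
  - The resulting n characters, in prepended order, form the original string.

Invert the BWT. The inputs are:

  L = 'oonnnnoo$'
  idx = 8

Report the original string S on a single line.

LF mapping: 5 6 1 2 3 4 7 8 0
Walk LF starting at row 8, prepending L[row]:
  step 1: row=8, L[8]='$', prepend. Next row=LF[8]=0
  step 2: row=0, L[0]='o', prepend. Next row=LF[0]=5
  step 3: row=5, L[5]='n', prepend. Next row=LF[5]=4
  step 4: row=4, L[4]='n', prepend. Next row=LF[4]=3
  step 5: row=3, L[3]='n', prepend. Next row=LF[3]=2
  step 6: row=2, L[2]='n', prepend. Next row=LF[2]=1
  step 7: row=1, L[1]='o', prepend. Next row=LF[1]=6
  step 8: row=6, L[6]='o', prepend. Next row=LF[6]=7
  step 9: row=7, L[7]='o', prepend. Next row=LF[7]=8
Reversed output: ooonnnno$

Answer: ooonnnno$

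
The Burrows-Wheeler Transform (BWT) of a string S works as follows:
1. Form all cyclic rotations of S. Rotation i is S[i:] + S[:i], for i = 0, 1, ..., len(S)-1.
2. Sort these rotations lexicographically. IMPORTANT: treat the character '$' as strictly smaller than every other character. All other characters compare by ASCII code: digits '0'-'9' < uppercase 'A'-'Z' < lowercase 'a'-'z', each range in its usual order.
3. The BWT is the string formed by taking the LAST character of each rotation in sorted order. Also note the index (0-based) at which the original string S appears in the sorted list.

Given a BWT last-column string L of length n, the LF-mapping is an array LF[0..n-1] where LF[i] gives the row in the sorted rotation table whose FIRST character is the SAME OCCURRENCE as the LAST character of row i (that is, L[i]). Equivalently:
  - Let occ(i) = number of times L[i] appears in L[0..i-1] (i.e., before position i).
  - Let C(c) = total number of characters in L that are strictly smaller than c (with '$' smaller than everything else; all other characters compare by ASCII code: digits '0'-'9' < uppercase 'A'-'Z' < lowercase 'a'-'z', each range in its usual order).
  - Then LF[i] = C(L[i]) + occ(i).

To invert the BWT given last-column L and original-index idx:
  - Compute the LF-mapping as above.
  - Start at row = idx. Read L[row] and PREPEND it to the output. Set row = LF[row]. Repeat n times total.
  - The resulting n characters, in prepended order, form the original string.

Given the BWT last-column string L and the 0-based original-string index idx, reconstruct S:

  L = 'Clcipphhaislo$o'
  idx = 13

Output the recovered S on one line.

Answer: philosophicalC$

Derivation:
LF mapping: 1 8 3 6 12 13 4 5 2 7 14 9 10 0 11
Walk LF starting at row 13, prepending L[row]:
  step 1: row=13, L[13]='$', prepend. Next row=LF[13]=0
  step 2: row=0, L[0]='C', prepend. Next row=LF[0]=1
  step 3: row=1, L[1]='l', prepend. Next row=LF[1]=8
  step 4: row=8, L[8]='a', prepend. Next row=LF[8]=2
  step 5: row=2, L[2]='c', prepend. Next row=LF[2]=3
  step 6: row=3, L[3]='i', prepend. Next row=LF[3]=6
  step 7: row=6, L[6]='h', prepend. Next row=LF[6]=4
  step 8: row=4, L[4]='p', prepend. Next row=LF[4]=12
  step 9: row=12, L[12]='o', prepend. Next row=LF[12]=10
  step 10: row=10, L[10]='s', prepend. Next row=LF[10]=14
  step 11: row=14, L[14]='o', prepend. Next row=LF[14]=11
  step 12: row=11, L[11]='l', prepend. Next row=LF[11]=9
  step 13: row=9, L[9]='i', prepend. Next row=LF[9]=7
  step 14: row=7, L[7]='h', prepend. Next row=LF[7]=5
  step 15: row=5, L[5]='p', prepend. Next row=LF[5]=13
Reversed output: philosophicalC$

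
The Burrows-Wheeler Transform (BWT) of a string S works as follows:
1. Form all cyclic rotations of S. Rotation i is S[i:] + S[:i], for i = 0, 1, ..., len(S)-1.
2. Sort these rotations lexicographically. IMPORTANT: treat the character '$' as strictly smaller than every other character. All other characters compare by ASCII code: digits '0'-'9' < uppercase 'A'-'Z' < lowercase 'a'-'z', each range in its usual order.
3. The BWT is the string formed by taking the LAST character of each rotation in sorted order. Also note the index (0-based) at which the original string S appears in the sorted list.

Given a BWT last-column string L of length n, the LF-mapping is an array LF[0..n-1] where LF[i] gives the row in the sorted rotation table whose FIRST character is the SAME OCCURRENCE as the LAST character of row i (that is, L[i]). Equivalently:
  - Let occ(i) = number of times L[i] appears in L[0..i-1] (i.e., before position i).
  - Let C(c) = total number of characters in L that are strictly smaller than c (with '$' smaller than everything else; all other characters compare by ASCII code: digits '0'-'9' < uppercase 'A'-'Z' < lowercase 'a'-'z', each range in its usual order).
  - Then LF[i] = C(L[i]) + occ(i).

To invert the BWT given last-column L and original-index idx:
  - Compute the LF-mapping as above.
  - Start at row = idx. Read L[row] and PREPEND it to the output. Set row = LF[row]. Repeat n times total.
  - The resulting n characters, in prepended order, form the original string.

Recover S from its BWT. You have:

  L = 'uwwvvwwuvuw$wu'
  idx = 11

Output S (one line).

Answer: wvuwwwvuwuvwu$

Derivation:
LF mapping: 1 8 9 5 6 10 11 2 7 3 12 0 13 4
Walk LF starting at row 11, prepending L[row]:
  step 1: row=11, L[11]='$', prepend. Next row=LF[11]=0
  step 2: row=0, L[0]='u', prepend. Next row=LF[0]=1
  step 3: row=1, L[1]='w', prepend. Next row=LF[1]=8
  step 4: row=8, L[8]='v', prepend. Next row=LF[8]=7
  step 5: row=7, L[7]='u', prepend. Next row=LF[7]=2
  step 6: row=2, L[2]='w', prepend. Next row=LF[2]=9
  step 7: row=9, L[9]='u', prepend. Next row=LF[9]=3
  step 8: row=3, L[3]='v', prepend. Next row=LF[3]=5
  step 9: row=5, L[5]='w', prepend. Next row=LF[5]=10
  step 10: row=10, L[10]='w', prepend. Next row=LF[10]=12
  step 11: row=12, L[12]='w', prepend. Next row=LF[12]=13
  step 12: row=13, L[13]='u', prepend. Next row=LF[13]=4
  step 13: row=4, L[4]='v', prepend. Next row=LF[4]=6
  step 14: row=6, L[6]='w', prepend. Next row=LF[6]=11
Reversed output: wvuwwwvuwuvwu$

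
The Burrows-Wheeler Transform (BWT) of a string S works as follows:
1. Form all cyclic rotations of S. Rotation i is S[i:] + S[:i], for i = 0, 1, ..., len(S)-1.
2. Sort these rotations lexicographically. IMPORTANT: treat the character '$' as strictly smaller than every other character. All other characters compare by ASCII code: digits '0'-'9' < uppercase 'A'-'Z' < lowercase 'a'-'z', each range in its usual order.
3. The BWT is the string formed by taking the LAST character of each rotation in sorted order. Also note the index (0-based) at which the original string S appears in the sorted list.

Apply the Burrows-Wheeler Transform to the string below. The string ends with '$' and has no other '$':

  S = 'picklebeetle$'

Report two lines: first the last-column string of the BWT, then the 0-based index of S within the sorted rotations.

All 13 rotations (rotation i = S[i:]+S[:i]):
  rot[0] = picklebeetle$
  rot[1] = icklebeetle$p
  rot[2] = cklebeetle$pi
  rot[3] = klebeetle$pic
  rot[4] = lebeetle$pick
  rot[5] = ebeetle$pickl
  rot[6] = beetle$pickle
  rot[7] = eetle$pickleb
  rot[8] = etle$picklebe
  rot[9] = tle$picklebee
  rot[10] = le$picklebeet
  rot[11] = e$picklebeetl
  rot[12] = $picklebeetle
Sorted (with $ < everything):
  sorted[0] = $picklebeetle  (last char: 'e')
  sorted[1] = beetle$pickle  (last char: 'e')
  sorted[2] = cklebeetle$pi  (last char: 'i')
  sorted[3] = e$picklebeetl  (last char: 'l')
  sorted[4] = ebeetle$pickl  (last char: 'l')
  sorted[5] = eetle$pickleb  (last char: 'b')
  sorted[6] = etle$picklebe  (last char: 'e')
  sorted[7] = icklebeetle$p  (last char: 'p')
  sorted[8] = klebeetle$pic  (last char: 'c')
  sorted[9] = le$picklebeet  (last char: 't')
  sorted[10] = lebeetle$pick  (last char: 'k')
  sorted[11] = picklebeetle$  (last char: '$')
  sorted[12] = tle$picklebee  (last char: 'e')
Last column: eeillbepctk$e
Original string S is at sorted index 11

Answer: eeillbepctk$e
11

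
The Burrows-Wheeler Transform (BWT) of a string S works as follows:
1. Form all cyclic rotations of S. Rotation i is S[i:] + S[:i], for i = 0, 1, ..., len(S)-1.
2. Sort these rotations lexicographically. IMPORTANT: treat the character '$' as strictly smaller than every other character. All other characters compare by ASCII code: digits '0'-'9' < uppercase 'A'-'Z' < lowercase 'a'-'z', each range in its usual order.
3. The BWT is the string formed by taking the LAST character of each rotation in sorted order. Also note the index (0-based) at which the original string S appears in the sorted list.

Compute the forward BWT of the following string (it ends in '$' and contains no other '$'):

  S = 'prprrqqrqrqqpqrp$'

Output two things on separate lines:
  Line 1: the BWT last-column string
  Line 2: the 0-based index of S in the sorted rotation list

Answer: prq$rqrrprqqpqrqp
3

Derivation:
All 17 rotations (rotation i = S[i:]+S[:i]):
  rot[0] = prprrqqrqrqqpqrp$
  rot[1] = rprrqqrqrqqpqrp$p
  rot[2] = prrqqrqrqqpqrp$pr
  rot[3] = rrqqrqrqqpqrp$prp
  rot[4] = rqqrqrqqpqrp$prpr
  rot[5] = qqrqrqqpqrp$prprr
  rot[6] = qrqrqqpqrp$prprrq
  rot[7] = rqrqqpqrp$prprrqq
  rot[8] = qrqqpqrp$prprrqqr
  rot[9] = rqqpqrp$prprrqqrq
  rot[10] = qqpqrp$prprrqqrqr
  rot[11] = qpqrp$prprrqqrqrq
  rot[12] = pqrp$prprrqqrqrqq
  rot[13] = qrp$prprrqqrqrqqp
  rot[14] = rp$prprrqqrqrqqpq
  rot[15] = p$prprrqqrqrqqpqr
  rot[16] = $prprrqqrqrqqpqrp
Sorted (with $ < everything):
  sorted[0] = $prprrqqrqrqqpqrp  (last char: 'p')
  sorted[1] = p$prprrqqrqrqqpqr  (last char: 'r')
  sorted[2] = pqrp$prprrqqrqrqq  (last char: 'q')
  sorted[3] = prprrqqrqrqqpqrp$  (last char: '$')
  sorted[4] = prrqqrqrqqpqrp$pr  (last char: 'r')
  sorted[5] = qpqrp$prprrqqrqrq  (last char: 'q')
  sorted[6] = qqpqrp$prprrqqrqr  (last char: 'r')
  sorted[7] = qqrqrqqpqrp$prprr  (last char: 'r')
  sorted[8] = qrp$prprrqqrqrqqp  (last char: 'p')
  sorted[9] = qrqqpqrp$prprrqqr  (last char: 'r')
  sorted[10] = qrqrqqpqrp$prprrq  (last char: 'q')
  sorted[11] = rp$prprrqqrqrqqpq  (last char: 'q')
  sorted[12] = rprrqqrqrqqpqrp$p  (last char: 'p')
  sorted[13] = rqqpqrp$prprrqqrq  (last char: 'q')
  sorted[14] = rqqrqrqqpqrp$prpr  (last char: 'r')
  sorted[15] = rqrqqpqrp$prprrqq  (last char: 'q')
  sorted[16] = rrqqrqrqqpqrp$prp  (last char: 'p')
Last column: prq$rqrrprqqpqrqp
Original string S is at sorted index 3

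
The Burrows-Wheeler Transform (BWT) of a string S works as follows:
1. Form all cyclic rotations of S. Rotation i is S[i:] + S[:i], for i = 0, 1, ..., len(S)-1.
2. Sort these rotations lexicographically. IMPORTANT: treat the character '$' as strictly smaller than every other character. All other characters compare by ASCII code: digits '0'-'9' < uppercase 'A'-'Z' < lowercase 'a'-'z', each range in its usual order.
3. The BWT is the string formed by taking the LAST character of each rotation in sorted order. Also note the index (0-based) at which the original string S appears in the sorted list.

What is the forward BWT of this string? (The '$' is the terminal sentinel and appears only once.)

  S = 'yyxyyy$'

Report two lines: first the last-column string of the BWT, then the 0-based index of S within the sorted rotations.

Answer: yyyyy$x
5

Derivation:
All 7 rotations (rotation i = S[i:]+S[:i]):
  rot[0] = yyxyyy$
  rot[1] = yxyyy$y
  rot[2] = xyyy$yy
  rot[3] = yyy$yyx
  rot[4] = yy$yyxy
  rot[5] = y$yyxyy
  rot[6] = $yyxyyy
Sorted (with $ < everything):
  sorted[0] = $yyxyyy  (last char: 'y')
  sorted[1] = xyyy$yy  (last char: 'y')
  sorted[2] = y$yyxyy  (last char: 'y')
  sorted[3] = yxyyy$y  (last char: 'y')
  sorted[4] = yy$yyxy  (last char: 'y')
  sorted[5] = yyxyyy$  (last char: '$')
  sorted[6] = yyy$yyx  (last char: 'x')
Last column: yyyyy$x
Original string S is at sorted index 5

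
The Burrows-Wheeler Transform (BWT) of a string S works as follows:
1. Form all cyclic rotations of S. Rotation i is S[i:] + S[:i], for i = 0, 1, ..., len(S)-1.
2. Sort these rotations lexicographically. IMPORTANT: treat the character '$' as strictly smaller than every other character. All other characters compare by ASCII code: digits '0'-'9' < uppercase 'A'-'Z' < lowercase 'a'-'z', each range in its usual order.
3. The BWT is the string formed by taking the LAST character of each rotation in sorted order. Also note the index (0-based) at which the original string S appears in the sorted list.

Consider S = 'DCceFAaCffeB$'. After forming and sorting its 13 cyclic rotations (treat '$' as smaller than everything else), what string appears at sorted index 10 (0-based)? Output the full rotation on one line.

Answer: eFAaCffeB$DCc

Derivation:
All 13 rotations (rotation i = S[i:]+S[:i]):
  rot[0] = DCceFAaCffeB$
  rot[1] = CceFAaCffeB$D
  rot[2] = ceFAaCffeB$DC
  rot[3] = eFAaCffeB$DCc
  rot[4] = FAaCffeB$DCce
  rot[5] = AaCffeB$DCceF
  rot[6] = aCffeB$DCceFA
  rot[7] = CffeB$DCceFAa
  rot[8] = ffeB$DCceFAaC
  rot[9] = feB$DCceFAaCf
  rot[10] = eB$DCceFAaCff
  rot[11] = B$DCceFAaCffe
  rot[12] = $DCceFAaCffeB
Sorted (with $ < everything):
  sorted[0] = $DCceFAaCffeB
  sorted[1] = AaCffeB$DCceF
  sorted[2] = B$DCceFAaCffe
  sorted[3] = CceFAaCffeB$D
  sorted[4] = CffeB$DCceFAa
  sorted[5] = DCceFAaCffeB$
  sorted[6] = FAaCffeB$DCce
  sorted[7] = aCffeB$DCceFA
  sorted[8] = ceFAaCffeB$DC
  sorted[9] = eB$DCceFAaCff
  sorted[10] = eFAaCffeB$DCc
  sorted[11] = feB$DCceFAaCf
  sorted[12] = ffeB$DCceFAaC
sorted[10] = eFAaCffeB$DCc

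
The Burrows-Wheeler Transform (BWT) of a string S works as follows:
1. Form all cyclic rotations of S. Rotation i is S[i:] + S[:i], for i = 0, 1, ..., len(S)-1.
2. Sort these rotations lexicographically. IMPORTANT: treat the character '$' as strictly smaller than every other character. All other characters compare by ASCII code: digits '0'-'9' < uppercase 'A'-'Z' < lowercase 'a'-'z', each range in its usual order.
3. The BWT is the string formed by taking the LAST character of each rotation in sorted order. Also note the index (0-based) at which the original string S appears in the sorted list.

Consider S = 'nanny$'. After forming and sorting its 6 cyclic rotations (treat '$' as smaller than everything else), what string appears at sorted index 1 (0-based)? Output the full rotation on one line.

Answer: anny$n

Derivation:
All 6 rotations (rotation i = S[i:]+S[:i]):
  rot[0] = nanny$
  rot[1] = anny$n
  rot[2] = nny$na
  rot[3] = ny$nan
  rot[4] = y$nann
  rot[5] = $nanny
Sorted (with $ < everything):
  sorted[0] = $nanny
  sorted[1] = anny$n
  sorted[2] = nanny$
  sorted[3] = nny$na
  sorted[4] = ny$nan
  sorted[5] = y$nann
sorted[1] = anny$n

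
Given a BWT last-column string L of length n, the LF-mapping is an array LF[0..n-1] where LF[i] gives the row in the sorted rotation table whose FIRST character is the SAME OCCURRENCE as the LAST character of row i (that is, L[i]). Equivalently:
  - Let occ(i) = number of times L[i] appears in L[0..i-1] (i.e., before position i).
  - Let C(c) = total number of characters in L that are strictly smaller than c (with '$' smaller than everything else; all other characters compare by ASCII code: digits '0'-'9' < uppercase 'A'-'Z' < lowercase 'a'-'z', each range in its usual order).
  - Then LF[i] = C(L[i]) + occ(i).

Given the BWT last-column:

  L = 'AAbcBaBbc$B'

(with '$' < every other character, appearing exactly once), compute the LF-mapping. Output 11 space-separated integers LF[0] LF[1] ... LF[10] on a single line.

Char counts: '$':1, 'A':2, 'B':3, 'a':1, 'b':2, 'c':2
C (first-col start): C('$')=0, C('A')=1, C('B')=3, C('a')=6, C('b')=7, C('c')=9
L[0]='A': occ=0, LF[0]=C('A')+0=1+0=1
L[1]='A': occ=1, LF[1]=C('A')+1=1+1=2
L[2]='b': occ=0, LF[2]=C('b')+0=7+0=7
L[3]='c': occ=0, LF[3]=C('c')+0=9+0=9
L[4]='B': occ=0, LF[4]=C('B')+0=3+0=3
L[5]='a': occ=0, LF[5]=C('a')+0=6+0=6
L[6]='B': occ=1, LF[6]=C('B')+1=3+1=4
L[7]='b': occ=1, LF[7]=C('b')+1=7+1=8
L[8]='c': occ=1, LF[8]=C('c')+1=9+1=10
L[9]='$': occ=0, LF[9]=C('$')+0=0+0=0
L[10]='B': occ=2, LF[10]=C('B')+2=3+2=5

Answer: 1 2 7 9 3 6 4 8 10 0 5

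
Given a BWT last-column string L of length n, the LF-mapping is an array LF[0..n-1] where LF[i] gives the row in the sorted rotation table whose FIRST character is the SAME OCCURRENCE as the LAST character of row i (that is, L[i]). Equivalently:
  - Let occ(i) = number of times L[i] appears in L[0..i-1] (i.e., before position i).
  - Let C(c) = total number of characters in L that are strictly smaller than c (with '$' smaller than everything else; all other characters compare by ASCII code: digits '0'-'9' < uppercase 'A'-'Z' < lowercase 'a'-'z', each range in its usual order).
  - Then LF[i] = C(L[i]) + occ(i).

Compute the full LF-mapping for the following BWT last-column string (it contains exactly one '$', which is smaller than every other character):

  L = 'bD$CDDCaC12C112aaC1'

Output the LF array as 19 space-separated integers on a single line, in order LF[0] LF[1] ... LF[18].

Char counts: '$':1, '1':4, '2':2, 'C':5, 'D':3, 'a':3, 'b':1
C (first-col start): C('$')=0, C('1')=1, C('2')=5, C('C')=7, C('D')=12, C('a')=15, C('b')=18
L[0]='b': occ=0, LF[0]=C('b')+0=18+0=18
L[1]='D': occ=0, LF[1]=C('D')+0=12+0=12
L[2]='$': occ=0, LF[2]=C('$')+0=0+0=0
L[3]='C': occ=0, LF[3]=C('C')+0=7+0=7
L[4]='D': occ=1, LF[4]=C('D')+1=12+1=13
L[5]='D': occ=2, LF[5]=C('D')+2=12+2=14
L[6]='C': occ=1, LF[6]=C('C')+1=7+1=8
L[7]='a': occ=0, LF[7]=C('a')+0=15+0=15
L[8]='C': occ=2, LF[8]=C('C')+2=7+2=9
L[9]='1': occ=0, LF[9]=C('1')+0=1+0=1
L[10]='2': occ=0, LF[10]=C('2')+0=5+0=5
L[11]='C': occ=3, LF[11]=C('C')+3=7+3=10
L[12]='1': occ=1, LF[12]=C('1')+1=1+1=2
L[13]='1': occ=2, LF[13]=C('1')+2=1+2=3
L[14]='2': occ=1, LF[14]=C('2')+1=5+1=6
L[15]='a': occ=1, LF[15]=C('a')+1=15+1=16
L[16]='a': occ=2, LF[16]=C('a')+2=15+2=17
L[17]='C': occ=4, LF[17]=C('C')+4=7+4=11
L[18]='1': occ=3, LF[18]=C('1')+3=1+3=4

Answer: 18 12 0 7 13 14 8 15 9 1 5 10 2 3 6 16 17 11 4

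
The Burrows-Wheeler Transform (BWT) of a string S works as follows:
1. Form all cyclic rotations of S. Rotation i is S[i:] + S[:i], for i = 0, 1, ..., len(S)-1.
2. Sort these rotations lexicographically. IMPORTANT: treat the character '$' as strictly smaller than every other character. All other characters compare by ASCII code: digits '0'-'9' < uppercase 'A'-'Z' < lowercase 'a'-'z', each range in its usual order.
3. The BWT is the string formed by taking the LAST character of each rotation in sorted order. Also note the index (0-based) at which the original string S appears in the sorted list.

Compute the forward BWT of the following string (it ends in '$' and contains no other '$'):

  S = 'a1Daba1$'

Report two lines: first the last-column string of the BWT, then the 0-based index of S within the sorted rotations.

Answer: 1aa1b$Da
5

Derivation:
All 8 rotations (rotation i = S[i:]+S[:i]):
  rot[0] = a1Daba1$
  rot[1] = 1Daba1$a
  rot[2] = Daba1$a1
  rot[3] = aba1$a1D
  rot[4] = ba1$a1Da
  rot[5] = a1$a1Dab
  rot[6] = 1$a1Daba
  rot[7] = $a1Daba1
Sorted (with $ < everything):
  sorted[0] = $a1Daba1  (last char: '1')
  sorted[1] = 1$a1Daba  (last char: 'a')
  sorted[2] = 1Daba1$a  (last char: 'a')
  sorted[3] = Daba1$a1  (last char: '1')
  sorted[4] = a1$a1Dab  (last char: 'b')
  sorted[5] = a1Daba1$  (last char: '$')
  sorted[6] = aba1$a1D  (last char: 'D')
  sorted[7] = ba1$a1Da  (last char: 'a')
Last column: 1aa1b$Da
Original string S is at sorted index 5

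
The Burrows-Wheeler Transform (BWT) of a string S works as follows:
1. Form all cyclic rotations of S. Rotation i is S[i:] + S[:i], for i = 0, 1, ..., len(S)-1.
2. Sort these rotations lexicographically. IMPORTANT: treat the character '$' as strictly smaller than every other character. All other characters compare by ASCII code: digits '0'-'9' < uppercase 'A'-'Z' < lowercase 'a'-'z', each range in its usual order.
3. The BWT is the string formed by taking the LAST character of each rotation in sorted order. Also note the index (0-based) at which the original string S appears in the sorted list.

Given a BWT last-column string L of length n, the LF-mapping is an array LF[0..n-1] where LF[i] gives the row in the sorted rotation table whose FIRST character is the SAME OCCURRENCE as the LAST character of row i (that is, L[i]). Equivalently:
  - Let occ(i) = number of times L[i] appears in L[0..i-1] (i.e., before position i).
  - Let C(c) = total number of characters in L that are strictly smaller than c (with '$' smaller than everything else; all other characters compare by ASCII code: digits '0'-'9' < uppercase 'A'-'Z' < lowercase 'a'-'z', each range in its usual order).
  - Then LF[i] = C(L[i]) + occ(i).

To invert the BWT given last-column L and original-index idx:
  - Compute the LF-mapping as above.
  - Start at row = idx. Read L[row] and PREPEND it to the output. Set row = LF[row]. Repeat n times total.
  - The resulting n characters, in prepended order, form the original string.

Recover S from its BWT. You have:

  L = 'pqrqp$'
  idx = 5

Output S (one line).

LF mapping: 1 3 5 4 2 0
Walk LF starting at row 5, prepending L[row]:
  step 1: row=5, L[5]='$', prepend. Next row=LF[5]=0
  step 2: row=0, L[0]='p', prepend. Next row=LF[0]=1
  step 3: row=1, L[1]='q', prepend. Next row=LF[1]=3
  step 4: row=3, L[3]='q', prepend. Next row=LF[3]=4
  step 5: row=4, L[4]='p', prepend. Next row=LF[4]=2
  step 6: row=2, L[2]='r', prepend. Next row=LF[2]=5
Reversed output: rpqqp$

Answer: rpqqp$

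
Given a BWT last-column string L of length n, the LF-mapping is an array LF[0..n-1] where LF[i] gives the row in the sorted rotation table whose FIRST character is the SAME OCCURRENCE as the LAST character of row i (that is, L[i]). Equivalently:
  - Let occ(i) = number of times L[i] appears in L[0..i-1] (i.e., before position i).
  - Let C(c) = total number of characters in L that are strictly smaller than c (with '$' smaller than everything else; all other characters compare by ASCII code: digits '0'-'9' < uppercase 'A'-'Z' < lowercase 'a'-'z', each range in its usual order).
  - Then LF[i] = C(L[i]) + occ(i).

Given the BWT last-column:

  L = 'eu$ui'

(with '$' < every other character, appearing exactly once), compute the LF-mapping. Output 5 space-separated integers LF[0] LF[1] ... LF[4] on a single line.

Char counts: '$':1, 'e':1, 'i':1, 'u':2
C (first-col start): C('$')=0, C('e')=1, C('i')=2, C('u')=3
L[0]='e': occ=0, LF[0]=C('e')+0=1+0=1
L[1]='u': occ=0, LF[1]=C('u')+0=3+0=3
L[2]='$': occ=0, LF[2]=C('$')+0=0+0=0
L[3]='u': occ=1, LF[3]=C('u')+1=3+1=4
L[4]='i': occ=0, LF[4]=C('i')+0=2+0=2

Answer: 1 3 0 4 2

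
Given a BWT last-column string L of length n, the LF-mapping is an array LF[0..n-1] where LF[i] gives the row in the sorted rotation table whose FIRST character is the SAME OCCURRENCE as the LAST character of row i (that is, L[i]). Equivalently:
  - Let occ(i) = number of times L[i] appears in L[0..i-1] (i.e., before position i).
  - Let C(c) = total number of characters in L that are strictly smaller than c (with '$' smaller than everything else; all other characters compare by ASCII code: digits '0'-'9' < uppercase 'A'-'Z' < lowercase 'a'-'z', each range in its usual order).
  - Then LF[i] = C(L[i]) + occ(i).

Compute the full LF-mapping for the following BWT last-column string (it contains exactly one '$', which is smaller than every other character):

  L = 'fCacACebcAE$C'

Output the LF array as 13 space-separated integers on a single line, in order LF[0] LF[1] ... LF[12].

Answer: 12 3 7 9 1 4 11 8 10 2 6 0 5

Derivation:
Char counts: '$':1, 'A':2, 'C':3, 'E':1, 'a':1, 'b':1, 'c':2, 'e':1, 'f':1
C (first-col start): C('$')=0, C('A')=1, C('C')=3, C('E')=6, C('a')=7, C('b')=8, C('c')=9, C('e')=11, C('f')=12
L[0]='f': occ=0, LF[0]=C('f')+0=12+0=12
L[1]='C': occ=0, LF[1]=C('C')+0=3+0=3
L[2]='a': occ=0, LF[2]=C('a')+0=7+0=7
L[3]='c': occ=0, LF[3]=C('c')+0=9+0=9
L[4]='A': occ=0, LF[4]=C('A')+0=1+0=1
L[5]='C': occ=1, LF[5]=C('C')+1=3+1=4
L[6]='e': occ=0, LF[6]=C('e')+0=11+0=11
L[7]='b': occ=0, LF[7]=C('b')+0=8+0=8
L[8]='c': occ=1, LF[8]=C('c')+1=9+1=10
L[9]='A': occ=1, LF[9]=C('A')+1=1+1=2
L[10]='E': occ=0, LF[10]=C('E')+0=6+0=6
L[11]='$': occ=0, LF[11]=C('$')+0=0+0=0
L[12]='C': occ=2, LF[12]=C('C')+2=3+2=5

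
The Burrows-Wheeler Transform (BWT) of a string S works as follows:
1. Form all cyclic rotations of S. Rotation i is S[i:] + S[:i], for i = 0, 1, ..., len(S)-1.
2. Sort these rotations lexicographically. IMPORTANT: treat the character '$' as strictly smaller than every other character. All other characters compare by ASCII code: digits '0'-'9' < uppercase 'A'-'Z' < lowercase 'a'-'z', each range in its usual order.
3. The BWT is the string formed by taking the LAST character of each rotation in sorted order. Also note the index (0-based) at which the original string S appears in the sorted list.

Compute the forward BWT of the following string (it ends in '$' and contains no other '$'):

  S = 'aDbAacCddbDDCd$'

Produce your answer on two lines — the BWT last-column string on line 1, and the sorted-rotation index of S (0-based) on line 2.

Answer: dbDcDba$ADdaCdC
7

Derivation:
All 15 rotations (rotation i = S[i:]+S[:i]):
  rot[0] = aDbAacCddbDDCd$
  rot[1] = DbAacCddbDDCd$a
  rot[2] = bAacCddbDDCd$aD
  rot[3] = AacCddbDDCd$aDb
  rot[4] = acCddbDDCd$aDbA
  rot[5] = cCddbDDCd$aDbAa
  rot[6] = CddbDDCd$aDbAac
  rot[7] = ddbDDCd$aDbAacC
  rot[8] = dbDDCd$aDbAacCd
  rot[9] = bDDCd$aDbAacCdd
  rot[10] = DDCd$aDbAacCddb
  rot[11] = DCd$aDbAacCddbD
  rot[12] = Cd$aDbAacCddbDD
  rot[13] = d$aDbAacCddbDDC
  rot[14] = $aDbAacCddbDDCd
Sorted (with $ < everything):
  sorted[0] = $aDbAacCddbDDCd  (last char: 'd')
  sorted[1] = AacCddbDDCd$aDb  (last char: 'b')
  sorted[2] = Cd$aDbAacCddbDD  (last char: 'D')
  sorted[3] = CddbDDCd$aDbAac  (last char: 'c')
  sorted[4] = DCd$aDbAacCddbD  (last char: 'D')
  sorted[5] = DDCd$aDbAacCddb  (last char: 'b')
  sorted[6] = DbAacCddbDDCd$a  (last char: 'a')
  sorted[7] = aDbAacCddbDDCd$  (last char: '$')
  sorted[8] = acCddbDDCd$aDbA  (last char: 'A')
  sorted[9] = bAacCddbDDCd$aD  (last char: 'D')
  sorted[10] = bDDCd$aDbAacCdd  (last char: 'd')
  sorted[11] = cCddbDDCd$aDbAa  (last char: 'a')
  sorted[12] = d$aDbAacCddbDDC  (last char: 'C')
  sorted[13] = dbDDCd$aDbAacCd  (last char: 'd')
  sorted[14] = ddbDDCd$aDbAacC  (last char: 'C')
Last column: dbDcDba$ADdaCdC
Original string S is at sorted index 7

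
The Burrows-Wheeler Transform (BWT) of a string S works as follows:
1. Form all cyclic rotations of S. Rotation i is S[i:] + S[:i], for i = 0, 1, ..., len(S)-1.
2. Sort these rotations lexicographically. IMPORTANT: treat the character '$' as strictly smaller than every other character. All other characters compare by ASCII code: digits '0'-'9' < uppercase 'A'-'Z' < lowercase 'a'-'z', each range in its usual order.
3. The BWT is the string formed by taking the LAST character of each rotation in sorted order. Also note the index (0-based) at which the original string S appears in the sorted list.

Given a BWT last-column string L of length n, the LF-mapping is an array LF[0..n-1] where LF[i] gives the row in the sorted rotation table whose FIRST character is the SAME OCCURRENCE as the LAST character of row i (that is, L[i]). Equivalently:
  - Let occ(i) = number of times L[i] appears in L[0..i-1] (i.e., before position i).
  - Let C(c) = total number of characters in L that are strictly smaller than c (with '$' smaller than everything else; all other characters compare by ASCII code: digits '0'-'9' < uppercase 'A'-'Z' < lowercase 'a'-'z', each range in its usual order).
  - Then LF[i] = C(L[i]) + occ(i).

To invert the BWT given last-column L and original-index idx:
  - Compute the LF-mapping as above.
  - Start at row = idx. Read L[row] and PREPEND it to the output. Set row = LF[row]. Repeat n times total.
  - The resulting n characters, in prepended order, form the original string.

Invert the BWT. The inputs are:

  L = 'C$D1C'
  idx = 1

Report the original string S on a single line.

Answer: 1CDC$

Derivation:
LF mapping: 2 0 4 1 3
Walk LF starting at row 1, prepending L[row]:
  step 1: row=1, L[1]='$', prepend. Next row=LF[1]=0
  step 2: row=0, L[0]='C', prepend. Next row=LF[0]=2
  step 3: row=2, L[2]='D', prepend. Next row=LF[2]=4
  step 4: row=4, L[4]='C', prepend. Next row=LF[4]=3
  step 5: row=3, L[3]='1', prepend. Next row=LF[3]=1
Reversed output: 1CDC$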